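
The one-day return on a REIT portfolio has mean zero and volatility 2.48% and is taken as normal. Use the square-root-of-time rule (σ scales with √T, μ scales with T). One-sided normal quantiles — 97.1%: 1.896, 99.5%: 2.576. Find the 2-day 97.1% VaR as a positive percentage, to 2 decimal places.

6.65%

σ_{2d} = 2.48% × √2 = 3.507%.
VaR = 1.896 × 3.507% = 6.649%.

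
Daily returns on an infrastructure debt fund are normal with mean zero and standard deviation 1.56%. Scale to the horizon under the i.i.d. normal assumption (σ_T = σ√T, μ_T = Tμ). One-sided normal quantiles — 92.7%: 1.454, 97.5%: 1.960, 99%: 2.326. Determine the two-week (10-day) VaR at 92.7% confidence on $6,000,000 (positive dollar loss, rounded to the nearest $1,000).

σ_{10d} = 1.56% × √10 = 4.933%.
VaR = 1.454 × 4.933% = 7.173%.
On $6,000,000: 0.07173 × $6,000,000 = $430,380.

$430,000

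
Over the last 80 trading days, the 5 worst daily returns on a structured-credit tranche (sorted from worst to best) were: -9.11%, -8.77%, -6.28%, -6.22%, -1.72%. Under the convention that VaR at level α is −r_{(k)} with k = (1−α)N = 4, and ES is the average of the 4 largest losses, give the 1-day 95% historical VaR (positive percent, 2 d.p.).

6.22%

k = 4; the 4th lowest return is -6.22%, so VaR = 6.22%.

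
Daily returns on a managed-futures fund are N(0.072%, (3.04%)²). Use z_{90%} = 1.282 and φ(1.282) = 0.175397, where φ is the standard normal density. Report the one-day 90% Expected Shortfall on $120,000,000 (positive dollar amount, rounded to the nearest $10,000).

Tail multiplier: φ(z)/(1−α) = 0.175397 / 0.1 = 1.754.
ES = −(0.072%) + 3.04% × 1.754 = 5.260%.
On $120,000,000: 0.05260 × $120,000,000 = $6,312,000.

$6,310,000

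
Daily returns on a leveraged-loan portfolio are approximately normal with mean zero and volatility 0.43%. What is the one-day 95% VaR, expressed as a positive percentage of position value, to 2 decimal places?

At 95% one-sided, z = 1.645.
VaR = z·σ = 1.645 × 0.43% = 0.707%.

0.71%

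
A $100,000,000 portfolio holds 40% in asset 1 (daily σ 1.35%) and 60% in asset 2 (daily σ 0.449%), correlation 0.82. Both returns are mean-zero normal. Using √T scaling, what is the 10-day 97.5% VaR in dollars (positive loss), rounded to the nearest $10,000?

σ_p = √(0.4²·1.35² + 0.6²·0.449² + 2·0.82·0.4·0.6·1.35·0.449) = 0.776%.
σ_{10d} = 0.776% × √10 = 2.454%.
z(97.5%) = 1.960.
VaR = 1.960 × 2.454% = 4.810%; on $100,000,000 that is $4,810,000.

$4,810,000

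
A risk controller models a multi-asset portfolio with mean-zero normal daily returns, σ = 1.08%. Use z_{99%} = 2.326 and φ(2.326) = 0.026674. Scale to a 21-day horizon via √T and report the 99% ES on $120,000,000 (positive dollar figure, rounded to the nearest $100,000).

$15,800,000

σ_{21d} = 1.08% × √21 = 4.949%.
ES multiplier = φ(z)/(1−α) = 0.026674/0.01 = 2.667.
ES = 4.949% × 2.667 = 13.199%; on $120,000,000: $15,838,800.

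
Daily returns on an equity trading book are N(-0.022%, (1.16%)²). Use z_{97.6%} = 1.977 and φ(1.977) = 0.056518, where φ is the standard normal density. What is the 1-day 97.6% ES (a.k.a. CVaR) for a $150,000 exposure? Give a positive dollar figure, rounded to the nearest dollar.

$4,131

Tail multiplier: φ(z)/(1−α) = 0.056518 / 0.024 = 2.355.
ES = −(-0.022%) + 1.16% × 2.355 = 2.754%.
On $150,000: 0.02754 × $150,000 = $4,131.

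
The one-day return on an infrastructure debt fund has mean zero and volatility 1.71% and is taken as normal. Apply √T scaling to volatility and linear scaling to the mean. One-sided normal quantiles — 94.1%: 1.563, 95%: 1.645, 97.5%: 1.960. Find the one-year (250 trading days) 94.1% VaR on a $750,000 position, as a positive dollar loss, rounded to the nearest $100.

$316,900

σ_{250d} = 1.71% × √250 = 27.037%.
VaR = 1.563 × 27.037% = 42.259%.
On $750,000: 0.42259 × $750,000 = $316,942.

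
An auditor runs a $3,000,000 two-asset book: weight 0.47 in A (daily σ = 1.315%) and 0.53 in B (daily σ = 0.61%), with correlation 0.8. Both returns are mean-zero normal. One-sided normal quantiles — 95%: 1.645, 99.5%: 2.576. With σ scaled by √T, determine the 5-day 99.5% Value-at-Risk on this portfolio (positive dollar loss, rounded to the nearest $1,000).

$155,000

σ_p = √(0.47²·1.315² + 0.53²·0.61² + 2·0.8·0.47·0.53·1.315·0.61) = 0.898%.
σ_{5d} = 0.898% × √5 = 2.008%.
VaR = 2.576 × 2.008% = 5.173%; on $3,000,000 that is $155,190.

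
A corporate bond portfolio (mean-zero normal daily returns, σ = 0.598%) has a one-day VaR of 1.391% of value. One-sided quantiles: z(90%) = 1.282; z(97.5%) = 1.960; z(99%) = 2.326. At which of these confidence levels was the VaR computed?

Implied z = VaR/σ = 1.391 / 0.598 = 2.326.
This matches z(99%) = 2.326.

99%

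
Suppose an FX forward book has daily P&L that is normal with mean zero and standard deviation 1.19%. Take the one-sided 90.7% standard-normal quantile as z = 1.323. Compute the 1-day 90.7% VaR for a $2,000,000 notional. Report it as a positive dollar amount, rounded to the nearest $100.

$31,500

VaR = z·σ = 1.323 × 1.19% = 1.574%.
On $2,000,000: 0.01574 × $2,000,000 = $31,480.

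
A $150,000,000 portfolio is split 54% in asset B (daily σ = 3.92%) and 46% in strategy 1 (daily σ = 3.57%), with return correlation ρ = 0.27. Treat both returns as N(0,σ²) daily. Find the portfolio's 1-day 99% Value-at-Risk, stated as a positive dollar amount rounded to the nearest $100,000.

$10,500,000

σ_p² = 0.54²·3.92² + 0.46²·3.57² + 2·0.27·0.54·0.46·3.92·3.57 = 9.0548 (%²).
σ_p = √9.0548 = 3.009%.
At 99%, z = 2.326.
VaR = 2.326 × 3.009% = 6.999%; on $150,000,000 that is $10,498,500.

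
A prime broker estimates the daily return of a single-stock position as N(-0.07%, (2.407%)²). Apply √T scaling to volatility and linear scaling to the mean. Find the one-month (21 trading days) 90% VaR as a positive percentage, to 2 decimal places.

At 90%, z = 1.282.
σ_{21d} = 2.407% × √21 = 11.030%; μ_{21d} = 21 × -0.07% = -1.470%.
VaR = −(-1.470%) + 1.282 × 11.030% = 15.610%.

15.61%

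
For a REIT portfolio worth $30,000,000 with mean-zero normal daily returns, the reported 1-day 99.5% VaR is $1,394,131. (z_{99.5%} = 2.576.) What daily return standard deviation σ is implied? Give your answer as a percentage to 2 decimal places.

1.80%

VaR as a fraction: $1,394,131 / $30,000,000 = 4.647%.
σ = VaR / z = 4.647% / 2.576 = 1.804%.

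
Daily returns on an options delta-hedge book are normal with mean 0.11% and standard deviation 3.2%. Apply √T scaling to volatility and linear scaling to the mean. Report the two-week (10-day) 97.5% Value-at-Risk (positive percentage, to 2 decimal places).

At 97.5%, z = 1.960.
σ_{10d} = 3.2% × √10 = 10.119%; μ_{10d} = 10 × 0.11% = 1.100%.
VaR = −(1.100%) + 1.960 × 10.119% = 18.733%.

18.73%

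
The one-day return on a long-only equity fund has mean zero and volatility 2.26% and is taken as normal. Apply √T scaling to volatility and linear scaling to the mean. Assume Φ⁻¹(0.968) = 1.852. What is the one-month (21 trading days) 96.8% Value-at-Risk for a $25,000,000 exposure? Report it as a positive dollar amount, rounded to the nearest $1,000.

$4,795,000

σ_{21d} = 2.26% × √21 = 10.357%.
VaR = 1.852 × 10.357% = 19.181%.
On $25,000,000: 0.19181 × $25,000,000 = $4,795,250.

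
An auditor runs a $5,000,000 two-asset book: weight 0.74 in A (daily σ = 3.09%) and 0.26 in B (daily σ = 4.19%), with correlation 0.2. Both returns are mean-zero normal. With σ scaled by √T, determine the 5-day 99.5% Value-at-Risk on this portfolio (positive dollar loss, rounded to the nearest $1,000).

$784,000

σ_p = √(0.74²·3.09² + 0.26²·4.19² + 2·0.2·0.74·0.26·3.09·4.19) = 2.722%.
σ_{5d} = 2.722% × √5 = 6.087%.
z(99.5%) = 2.576.
VaR = 2.576 × 6.087% = 15.680%; on $5,000,000 that is $784,000.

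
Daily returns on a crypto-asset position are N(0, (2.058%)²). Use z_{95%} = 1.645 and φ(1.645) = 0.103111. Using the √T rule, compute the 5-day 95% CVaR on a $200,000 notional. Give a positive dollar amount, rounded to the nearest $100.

$19,000

σ_{5d} = 2.058% × √5 = 4.602%.
ES multiplier = φ(z)/(1−α) = 0.103111/0.05 = 2.062.
ES = 4.602% × 2.062 = 9.489%; on $200,000: $18,978.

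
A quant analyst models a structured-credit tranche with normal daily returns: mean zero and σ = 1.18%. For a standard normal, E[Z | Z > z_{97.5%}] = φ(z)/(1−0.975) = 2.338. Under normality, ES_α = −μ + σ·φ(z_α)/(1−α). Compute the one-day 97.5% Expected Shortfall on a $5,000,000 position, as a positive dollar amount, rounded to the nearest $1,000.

$138,000

ES = 1.18% × 2.338 = 2.759%.
On $5,000,000: 0.02759 × $5,000,000 = $137,950.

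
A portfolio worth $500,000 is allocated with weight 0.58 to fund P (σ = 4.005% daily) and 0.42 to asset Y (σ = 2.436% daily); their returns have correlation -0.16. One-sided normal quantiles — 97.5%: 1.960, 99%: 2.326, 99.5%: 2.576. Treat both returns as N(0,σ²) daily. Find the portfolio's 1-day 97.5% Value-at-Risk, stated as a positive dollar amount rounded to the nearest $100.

σ_p² = 0.58²·4.005² + 0.42²·2.436² + 2·-0.16·0.58·0.42·4.005·2.436 = 5.6821 (%²).
σ_p = √5.6821 = 2.384%.
VaR = 1.960 × 2.384% = 4.673%; on $500,000 that is $23,365.

$23,400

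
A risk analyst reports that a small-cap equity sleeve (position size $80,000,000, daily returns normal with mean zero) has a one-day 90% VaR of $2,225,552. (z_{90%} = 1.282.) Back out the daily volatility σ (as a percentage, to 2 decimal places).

2.17%

VaR as a fraction: $2,225,552 / $80,000,000 = 2.782%.
σ = VaR / z = 2.782% / 1.282 = 2.170%.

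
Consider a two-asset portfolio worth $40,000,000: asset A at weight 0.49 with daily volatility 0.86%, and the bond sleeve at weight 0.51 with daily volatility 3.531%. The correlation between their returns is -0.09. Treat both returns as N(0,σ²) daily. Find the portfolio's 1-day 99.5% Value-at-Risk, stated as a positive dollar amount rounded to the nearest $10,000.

$1,870,000

σ_p² = 0.49²·0.86² + 0.51²·3.531² + 2·-0.09·0.49·0.51·0.86·3.531 = 3.2839 (%²).
σ_p = √3.2839 = 1.812%.
At 99.5%, z = 2.576.
VaR = 2.576 × 1.812% = 4.668%; on $40,000,000 that is $1,867,200.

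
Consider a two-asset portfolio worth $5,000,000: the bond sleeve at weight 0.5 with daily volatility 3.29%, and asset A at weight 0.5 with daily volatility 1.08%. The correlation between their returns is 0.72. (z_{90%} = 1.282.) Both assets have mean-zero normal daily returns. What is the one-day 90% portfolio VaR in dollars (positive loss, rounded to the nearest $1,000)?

σ_p² = 0.5²·3.29² + 0.5²·1.08² + 2·0.72·0.5·0.5·3.29·1.08 = 4.2768 (%²).
σ_p = √4.2768 = 2.068%.
VaR = 1.282 × 2.068% = 2.651%; on $5,000,000 that is $132,550.

$133,000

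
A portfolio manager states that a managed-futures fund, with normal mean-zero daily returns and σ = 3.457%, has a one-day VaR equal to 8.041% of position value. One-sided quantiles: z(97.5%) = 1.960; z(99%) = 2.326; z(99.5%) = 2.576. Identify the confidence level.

99%

Implied z = VaR/σ = 8.041 / 3.457 = 2.326.
This matches z(99%) = 2.326.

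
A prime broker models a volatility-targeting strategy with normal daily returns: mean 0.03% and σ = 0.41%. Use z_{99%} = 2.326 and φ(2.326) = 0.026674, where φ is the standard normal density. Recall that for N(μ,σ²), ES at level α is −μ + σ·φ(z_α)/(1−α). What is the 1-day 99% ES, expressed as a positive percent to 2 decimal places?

1.06%

Tail multiplier: φ(z)/(1−α) = 0.026674 / 0.01 = 2.667.
ES = −(0.03%) + 0.41% × 2.667 = 1.063%.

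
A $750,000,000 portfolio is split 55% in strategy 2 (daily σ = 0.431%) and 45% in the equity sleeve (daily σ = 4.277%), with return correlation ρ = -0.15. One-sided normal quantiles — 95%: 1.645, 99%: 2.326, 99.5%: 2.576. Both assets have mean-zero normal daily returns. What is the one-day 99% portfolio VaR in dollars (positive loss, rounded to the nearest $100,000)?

σ_p² = 0.55²·0.431² + 0.45²·4.277² + 2·-0.15·0.55·0.45·0.431·4.277 = 3.6236 (%²).
σ_p = √3.6236 = 1.904%.
VaR = 2.326 × 1.904% = 4.429%; on $750,000,000 that is $33,217,500.

$33,200,000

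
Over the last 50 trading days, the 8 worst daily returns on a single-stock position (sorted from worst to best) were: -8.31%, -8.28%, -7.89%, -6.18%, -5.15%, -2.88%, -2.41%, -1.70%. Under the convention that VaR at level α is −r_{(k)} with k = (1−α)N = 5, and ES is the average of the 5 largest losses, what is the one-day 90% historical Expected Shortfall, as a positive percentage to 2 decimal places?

The 5 worst returns sum to -35.81%.
ES = −(-35.81%) / 5 = 7.162% ≈ 7.16%.

7.16%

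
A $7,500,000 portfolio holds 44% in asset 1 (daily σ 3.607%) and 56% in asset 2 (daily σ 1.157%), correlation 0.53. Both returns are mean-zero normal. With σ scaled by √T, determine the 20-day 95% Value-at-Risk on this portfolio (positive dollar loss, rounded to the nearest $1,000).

σ_p = √(0.44²·3.607² + 0.56²·1.157² + 2·0.53·0.44·0.56·3.607·1.157) = 2.007%.
σ_{20d} = 2.007% × √20 = 8.976%.
z(95%) = 1.645.
VaR = 1.645 × 8.976% = 14.766%; on $7,500,000 that is $1,107,450.

$1,107,000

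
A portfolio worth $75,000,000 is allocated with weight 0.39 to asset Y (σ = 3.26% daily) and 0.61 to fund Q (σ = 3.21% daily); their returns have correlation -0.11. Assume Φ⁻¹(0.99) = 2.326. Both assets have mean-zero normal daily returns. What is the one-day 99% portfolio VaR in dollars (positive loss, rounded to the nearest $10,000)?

σ_p² = 0.39²·3.26² + 0.61²·3.21² + 2·-0.11·0.39·0.61·3.26·3.21 = 4.9029 (%²).
σ_p = √4.9029 = 2.214%.
VaR = 2.326 × 2.214% = 5.150%; on $75,000,000 that is $3,862,500.

$3,860,000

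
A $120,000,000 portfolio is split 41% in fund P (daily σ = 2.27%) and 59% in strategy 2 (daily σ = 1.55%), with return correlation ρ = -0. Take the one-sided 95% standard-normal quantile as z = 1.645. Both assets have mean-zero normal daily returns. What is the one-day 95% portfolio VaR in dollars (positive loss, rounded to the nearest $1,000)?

$2,576,000

σ_p² = 0.41²·2.27² + 0.59²·1.55² + 2·-0·0.41·0.59·2.27·1.55 = 1.7025 (%²).
σ_p = √1.7025 = 1.305%.
VaR = 1.645 × 1.305% = 2.147%; on $120,000,000 that is $2,576,400.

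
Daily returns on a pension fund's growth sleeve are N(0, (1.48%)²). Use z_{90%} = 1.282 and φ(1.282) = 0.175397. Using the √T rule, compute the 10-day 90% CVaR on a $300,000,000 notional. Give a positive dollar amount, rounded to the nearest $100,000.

σ_{10d} = 1.48% × √10 = 4.680%.
ES multiplier = φ(z)/(1−α) = 0.175397/0.1 = 1.754.
ES = 4.680% × 1.754 = 8.209%; on $300,000,000: $24,627,000.

$24,600,000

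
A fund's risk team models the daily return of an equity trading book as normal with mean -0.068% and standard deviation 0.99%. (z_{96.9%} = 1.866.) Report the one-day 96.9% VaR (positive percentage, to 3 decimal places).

1.915%

VaR = −μ + z·σ = −(-0.068%) + 1.866 × 0.99% = 1.915%.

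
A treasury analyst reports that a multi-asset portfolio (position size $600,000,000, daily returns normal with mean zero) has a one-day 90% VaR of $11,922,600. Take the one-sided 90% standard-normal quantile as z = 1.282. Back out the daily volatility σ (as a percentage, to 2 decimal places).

VaR as a fraction: $11,922,600 / $600,000,000 = 1.987%.
σ = VaR / z = 1.987% / 1.282 = 1.550%.

1.55%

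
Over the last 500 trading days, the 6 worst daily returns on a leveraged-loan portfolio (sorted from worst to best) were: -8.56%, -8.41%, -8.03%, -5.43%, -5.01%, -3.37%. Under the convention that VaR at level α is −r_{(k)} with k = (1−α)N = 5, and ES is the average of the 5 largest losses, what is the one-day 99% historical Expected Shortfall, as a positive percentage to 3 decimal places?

7.088%

The 5 worst returns sum to -35.44%.
ES = −(-35.44%) / 5 = 7.088%.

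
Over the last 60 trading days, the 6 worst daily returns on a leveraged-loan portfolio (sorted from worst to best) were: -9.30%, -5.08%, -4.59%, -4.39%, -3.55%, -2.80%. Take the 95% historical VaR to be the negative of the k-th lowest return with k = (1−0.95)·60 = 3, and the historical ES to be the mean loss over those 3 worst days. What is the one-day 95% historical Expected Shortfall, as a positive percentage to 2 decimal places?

The 3 worst returns sum to -18.97%.
ES = −(-18.97%) / 3 = 6.3233…% ≈ 6.32%.

6.32%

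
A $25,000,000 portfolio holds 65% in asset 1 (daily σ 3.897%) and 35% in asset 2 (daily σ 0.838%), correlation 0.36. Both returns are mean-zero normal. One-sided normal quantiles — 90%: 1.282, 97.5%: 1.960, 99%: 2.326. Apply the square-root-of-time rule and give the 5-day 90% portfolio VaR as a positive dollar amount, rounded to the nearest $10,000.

$1,900,000

σ_p = √(0.65²·3.897² + 0.35²·0.838² + 2·0.36·0.65·0.35·3.897·0.838) = 2.653%.
σ_{5d} = 2.653% × √5 = 5.932%.
VaR = 1.282 × 5.932% = 7.605%; on $25,000,000 that is $1,901,250.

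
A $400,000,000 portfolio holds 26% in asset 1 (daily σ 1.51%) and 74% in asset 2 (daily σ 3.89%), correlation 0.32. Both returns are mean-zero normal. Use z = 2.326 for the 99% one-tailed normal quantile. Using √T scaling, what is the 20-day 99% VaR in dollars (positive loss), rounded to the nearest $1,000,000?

$126,000,000

σ_p = √(0.26²·1.51² + 0.74²·3.89² + 2·0.32·0.26·0.74·1.51·3.89) = 3.027%.
σ_{20d} = 3.027% × √20 = 13.537%.
VaR = 2.326 × 13.537% = 31.487%; on $400,000,000 that is $125,948,000.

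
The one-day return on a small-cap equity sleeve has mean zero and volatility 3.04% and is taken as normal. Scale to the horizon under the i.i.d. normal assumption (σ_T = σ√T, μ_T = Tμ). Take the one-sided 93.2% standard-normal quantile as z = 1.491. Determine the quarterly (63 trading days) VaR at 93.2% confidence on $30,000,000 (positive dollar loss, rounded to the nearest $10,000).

$10,790,000

σ_{63d} = 3.04% × √63 = 24.129%.
VaR = 1.491 × 24.129% = 35.976%.
On $30,000,000: 0.35976 × $30,000,000 = $10,792,800.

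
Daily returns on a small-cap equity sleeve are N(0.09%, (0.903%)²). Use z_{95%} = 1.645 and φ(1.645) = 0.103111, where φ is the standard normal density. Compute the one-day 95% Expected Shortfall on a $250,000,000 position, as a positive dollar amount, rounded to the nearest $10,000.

Tail multiplier: φ(z)/(1−α) = 0.103111 / 0.05 = 2.062.
ES = −(0.09%) + 0.903% × 2.062 = 1.772%.
On $250,000,000: 0.01772 × $250,000,000 = $4,430,000.

$4,430,000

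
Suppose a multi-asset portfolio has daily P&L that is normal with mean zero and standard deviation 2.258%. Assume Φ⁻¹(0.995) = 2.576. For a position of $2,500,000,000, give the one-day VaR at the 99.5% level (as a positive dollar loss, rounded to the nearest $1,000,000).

$145,000,000

VaR = z·σ = 2.576 × 2.258% = 5.817%.
On $2,500,000,000: 0.05817 × $2,500,000,000 = $145,425,000.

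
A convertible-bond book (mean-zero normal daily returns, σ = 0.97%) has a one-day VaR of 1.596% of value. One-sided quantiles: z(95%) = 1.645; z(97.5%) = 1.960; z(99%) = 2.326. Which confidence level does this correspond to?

95%

Implied z = VaR/σ = 1.596 / 0.97 = 1.645.
This matches z(95%) = 1.645.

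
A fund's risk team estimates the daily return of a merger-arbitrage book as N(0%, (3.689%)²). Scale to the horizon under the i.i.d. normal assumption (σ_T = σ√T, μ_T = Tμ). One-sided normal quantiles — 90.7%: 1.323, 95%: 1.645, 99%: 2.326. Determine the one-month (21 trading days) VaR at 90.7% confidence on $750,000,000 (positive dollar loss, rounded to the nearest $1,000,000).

σ_{21d} = 3.689% × √21 = 16.905%.
VaR = 1.323 × 16.905% = 22.365%.
On $750,000,000: 0.22365 × $750,000,000 = $167,737,500.

$168,000,000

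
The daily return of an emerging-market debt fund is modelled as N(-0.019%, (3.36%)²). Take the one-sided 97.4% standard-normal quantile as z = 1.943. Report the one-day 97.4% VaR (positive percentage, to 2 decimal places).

VaR = −μ + z·σ = −(-0.019%) + 1.943 × 3.36% = 6.547%.

6.55%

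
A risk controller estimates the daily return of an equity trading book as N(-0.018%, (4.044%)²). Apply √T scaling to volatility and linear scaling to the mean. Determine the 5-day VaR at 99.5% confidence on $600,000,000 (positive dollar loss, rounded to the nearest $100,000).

$140,300,000

At 99.5%, z = 2.576.
σ_{5d} = 4.044% × √5 = 9.043%; μ_{5d} = 5 × -0.018% = -0.090%.
VaR = −(-0.090%) + 2.576 × 9.043% = 23.385%.
On $600,000,000: 0.23385 × $600,000,000 = $140,310,000.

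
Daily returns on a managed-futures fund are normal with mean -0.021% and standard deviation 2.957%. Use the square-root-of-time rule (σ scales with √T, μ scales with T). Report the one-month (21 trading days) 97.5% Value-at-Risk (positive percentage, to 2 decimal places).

At 97.5%, z = 1.960.
σ_{21d} = 2.957% × √21 = 13.551%; μ_{21d} = 21 × -0.021% = -0.441%.
VaR = −(-0.441%) + 1.960 × 13.551% = 27.001%.

27.00%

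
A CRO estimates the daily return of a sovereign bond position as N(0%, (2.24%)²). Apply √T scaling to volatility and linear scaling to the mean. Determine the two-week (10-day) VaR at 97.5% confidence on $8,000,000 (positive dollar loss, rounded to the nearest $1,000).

At 97.5%, z = 1.960.
σ_{10d} = 2.24% × √10 = 7.084%.
VaR = 1.960 × 7.084% = 13.885%.
On $8,000,000: 0.13885 × $8,000,000 = $1,110,800.

$1,111,000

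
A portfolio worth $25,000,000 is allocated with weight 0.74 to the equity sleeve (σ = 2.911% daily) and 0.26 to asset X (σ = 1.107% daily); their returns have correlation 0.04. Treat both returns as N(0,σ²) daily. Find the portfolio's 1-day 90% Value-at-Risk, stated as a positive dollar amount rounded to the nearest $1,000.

$700,000

σ_p² = 0.74²·2.911² + 0.26²·1.107² + 2·0.04·0.74·0.26·2.911·1.107 = 4.7728 (%²).
σ_p = √4.7728 = 2.185%.
At 90%, z = 1.282.
VaR = 1.282 × 2.185% = 2.801%; on $25,000,000 that is $700,250.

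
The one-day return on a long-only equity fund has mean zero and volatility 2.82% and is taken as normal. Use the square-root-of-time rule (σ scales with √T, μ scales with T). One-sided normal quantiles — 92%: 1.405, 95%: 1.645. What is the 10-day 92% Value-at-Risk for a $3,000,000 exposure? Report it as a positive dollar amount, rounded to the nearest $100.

σ_{10d} = 2.82% × √10 = 8.918%.
VaR = 1.405 × 8.918% = 12.530%.
On $3,000,000: 0.12530 × $3,000,000 = $375,900.

$375,900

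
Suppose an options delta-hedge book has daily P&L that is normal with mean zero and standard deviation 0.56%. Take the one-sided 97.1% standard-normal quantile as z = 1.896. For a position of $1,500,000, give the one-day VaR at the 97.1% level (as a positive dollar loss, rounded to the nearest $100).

VaR = z·σ = 1.896 × 0.56% = 1.062%.
On $1,500,000: 0.01062 × $1,500,000 = $15,930.

$15,900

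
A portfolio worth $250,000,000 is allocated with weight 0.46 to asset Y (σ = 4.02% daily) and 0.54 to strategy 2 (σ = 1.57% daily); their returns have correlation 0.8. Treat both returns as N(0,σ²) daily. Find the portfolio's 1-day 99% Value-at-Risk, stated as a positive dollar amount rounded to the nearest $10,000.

$14,990,000

σ_p² = 0.46²·4.02² + 0.54²·1.57² + 2·0.8·0.46·0.54·4.02·1.57 = 6.6467 (%²).
σ_p = √6.6467 = 2.578%.
At 99%, z = 2.326.
VaR = 2.326 × 2.578% = 5.996%; on $250,000,000 that is $14,990,000.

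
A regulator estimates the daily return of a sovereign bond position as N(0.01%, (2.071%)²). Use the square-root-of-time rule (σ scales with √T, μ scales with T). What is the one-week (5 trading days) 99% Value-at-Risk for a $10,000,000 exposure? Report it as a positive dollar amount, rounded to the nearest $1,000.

At 99%, z = 2.326.
σ_{5d} = 2.071% × √5 = 4.631%; μ_{5d} = 5 × 0.01% = 0.050%.
VaR = −(0.050%) + 2.326 × 4.631% = 10.722%.
On $10,000,000: 0.10722 × $10,000,000 = $1,072,200.

$1,072,000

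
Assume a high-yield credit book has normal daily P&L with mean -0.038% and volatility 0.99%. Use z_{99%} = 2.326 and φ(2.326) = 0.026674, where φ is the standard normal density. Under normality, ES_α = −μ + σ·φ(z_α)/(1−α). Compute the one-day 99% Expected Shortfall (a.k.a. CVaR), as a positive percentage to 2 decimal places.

Tail multiplier: φ(z)/(1−α) = 0.026674 / 0.01 = 2.667.
ES = −(-0.038%) + 0.99% × 2.667 = 2.678%.

2.68%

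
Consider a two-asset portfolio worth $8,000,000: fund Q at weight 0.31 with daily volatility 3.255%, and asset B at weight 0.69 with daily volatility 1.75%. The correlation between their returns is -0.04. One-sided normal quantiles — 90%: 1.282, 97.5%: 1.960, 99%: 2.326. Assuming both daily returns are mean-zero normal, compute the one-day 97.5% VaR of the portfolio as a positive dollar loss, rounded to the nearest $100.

$241,800

σ_p² = 0.31²·3.255² + 0.69²·1.75² + 2·-0.04·0.31·0.69·3.255·1.75 = 2.3788 (%²).
σ_p = √2.3788 = 1.542%.
VaR = 1.960 × 1.542% = 3.022%; on $8,000,000 that is $241,760.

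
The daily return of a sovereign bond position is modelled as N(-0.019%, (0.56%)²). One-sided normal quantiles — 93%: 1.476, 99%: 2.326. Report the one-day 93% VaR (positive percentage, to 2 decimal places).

0.85%

VaR = −μ + z·σ = −(-0.019%) + 1.476 × 0.56% = 0.846%.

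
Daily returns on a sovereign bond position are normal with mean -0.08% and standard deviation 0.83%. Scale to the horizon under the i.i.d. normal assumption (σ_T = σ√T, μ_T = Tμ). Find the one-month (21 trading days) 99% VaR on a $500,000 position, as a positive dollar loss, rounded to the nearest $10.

$52,640

At 99%, z = 2.326.
σ_{21d} = 0.83% × √21 = 3.804%; μ_{21d} = 21 × -0.08% = -1.680%.
VaR = −(-1.680%) + 2.326 × 3.804% = 10.528%.
On $500,000: 0.10528 × $500,000 = $52,640.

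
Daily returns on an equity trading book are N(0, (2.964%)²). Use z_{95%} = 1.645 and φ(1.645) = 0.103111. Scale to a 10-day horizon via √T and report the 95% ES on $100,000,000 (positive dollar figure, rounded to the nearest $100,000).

$19,300,000

σ_{10d} = 2.964% × √10 = 9.373%.
ES multiplier = φ(z)/(1−α) = 0.103111/0.05 = 2.062.
ES = 9.373% × 2.062 = 19.327%; on $100,000,000: $19,327,000.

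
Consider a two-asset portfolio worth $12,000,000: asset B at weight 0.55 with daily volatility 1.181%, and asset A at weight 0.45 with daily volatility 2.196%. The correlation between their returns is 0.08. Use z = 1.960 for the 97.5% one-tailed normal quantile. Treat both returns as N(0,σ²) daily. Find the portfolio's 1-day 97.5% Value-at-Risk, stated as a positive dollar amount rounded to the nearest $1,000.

σ_p² = 0.55²·1.181² + 0.45²·2.196² + 2·0.08·0.55·0.45·1.181·2.196 = 1.5012 (%²).
σ_p = √1.5012 = 1.225%.
VaR = 1.960 × 1.225% = 2.401%; on $12,000,000 that is $288,120.

$288,000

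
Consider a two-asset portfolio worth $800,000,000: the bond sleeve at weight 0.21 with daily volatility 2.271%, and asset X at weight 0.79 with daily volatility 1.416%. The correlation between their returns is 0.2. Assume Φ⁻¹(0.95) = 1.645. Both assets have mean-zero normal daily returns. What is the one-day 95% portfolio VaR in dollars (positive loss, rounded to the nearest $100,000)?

σ_p² = 0.21²·2.271² + 0.79²·1.416² + 2·0.2·0.21·0.79·2.271·1.416 = 1.6922 (%²).
σ_p = √1.6922 = 1.301%.
VaR = 1.645 × 1.301% = 2.140%; on $800,000,000 that is $17,120,000.

$17,100,000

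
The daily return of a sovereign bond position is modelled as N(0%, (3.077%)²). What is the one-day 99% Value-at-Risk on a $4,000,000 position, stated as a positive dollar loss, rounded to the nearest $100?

$286,300

At 99% one-sided, z = 2.326.
VaR = z·σ = 2.326 × 3.077% = 7.157%.
On $4,000,000: 0.07157 × $4,000,000 = $286,280.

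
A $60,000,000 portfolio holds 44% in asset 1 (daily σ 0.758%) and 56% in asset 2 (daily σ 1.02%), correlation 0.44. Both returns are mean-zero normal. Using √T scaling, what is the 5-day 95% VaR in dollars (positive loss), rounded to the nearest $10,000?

σ_p = √(0.44²·0.758² + 0.56²·1.02² + 2·0.44·0.44·0.56·0.758·1.02) = 0.778%.
σ_{5d} = 0.778% × √5 = 1.740%.
z(95%) = 1.645.
VaR = 1.645 × 1.740% = 2.862%; on $60,000,000 that is $1,717,200.

$1,720,000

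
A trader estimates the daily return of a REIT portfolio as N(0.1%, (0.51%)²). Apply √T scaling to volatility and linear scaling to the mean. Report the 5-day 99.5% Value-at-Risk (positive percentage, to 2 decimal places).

2.44%

At 99.5%, z = 2.576.
σ_{5d} = 0.51% × √5 = 1.140%; μ_{5d} = 5 × 0.1% = 0.500%.
VaR = −(0.500%) + 2.576 × 1.140% = 2.437%.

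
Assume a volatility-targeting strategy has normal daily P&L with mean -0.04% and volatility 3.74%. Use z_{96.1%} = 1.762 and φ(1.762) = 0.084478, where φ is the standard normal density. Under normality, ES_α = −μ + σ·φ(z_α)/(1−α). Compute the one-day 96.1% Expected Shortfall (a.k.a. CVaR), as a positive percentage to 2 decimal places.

Tail multiplier: φ(z)/(1−α) = 0.084478 / 0.039 = 2.166.
ES = −(-0.04%) + 3.74% × 2.166 = 8.141%.

8.14%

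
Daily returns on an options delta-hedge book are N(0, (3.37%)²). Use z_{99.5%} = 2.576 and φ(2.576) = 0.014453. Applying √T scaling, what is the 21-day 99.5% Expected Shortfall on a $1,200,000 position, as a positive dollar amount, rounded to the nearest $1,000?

σ_{21d} = 3.37% × √21 = 15.443%.
ES multiplier = φ(z)/(1−α) = 0.014453/0.005 = 2.891.
ES = 15.443% × 2.891 = 44.646%; on $1,200,000: $535,752.

$536,000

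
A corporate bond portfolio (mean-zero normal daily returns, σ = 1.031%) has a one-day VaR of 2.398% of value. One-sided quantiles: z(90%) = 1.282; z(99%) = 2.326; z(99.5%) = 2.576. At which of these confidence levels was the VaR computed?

Implied z = VaR/σ = 2.398 / 1.031 = 2.326.
This matches z(99%) = 2.326.

99%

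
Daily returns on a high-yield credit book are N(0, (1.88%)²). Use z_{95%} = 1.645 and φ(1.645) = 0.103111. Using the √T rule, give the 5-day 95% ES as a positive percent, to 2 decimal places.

σ_{5d} = 1.88% × √5 = 4.204%.
ES multiplier = φ(z)/(1−α) = 0.103111/0.05 = 2.062.
ES = 4.204% × 2.062 = 8.669%.

8.67%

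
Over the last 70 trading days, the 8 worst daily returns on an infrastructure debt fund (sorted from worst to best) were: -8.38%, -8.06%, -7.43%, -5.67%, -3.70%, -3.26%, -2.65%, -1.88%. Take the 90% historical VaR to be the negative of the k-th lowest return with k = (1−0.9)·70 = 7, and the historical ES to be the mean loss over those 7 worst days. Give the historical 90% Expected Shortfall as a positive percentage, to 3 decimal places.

The 7 worst returns sum to -39.15%.
ES = −(-39.15%) / 7 = 5.5928…% ≈ 5.593%.

5.593%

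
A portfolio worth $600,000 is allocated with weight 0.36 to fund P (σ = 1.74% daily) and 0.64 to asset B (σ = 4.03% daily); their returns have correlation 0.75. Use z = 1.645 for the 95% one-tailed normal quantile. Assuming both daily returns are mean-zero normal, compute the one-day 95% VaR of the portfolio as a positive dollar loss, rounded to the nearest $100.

$30,400

σ_p² = 0.36²·1.74² + 0.64²·4.03² + 2·0.75·0.36·0.64·1.74·4.03 = 9.4681 (%²).
σ_p = √9.4681 = 3.077%.
VaR = 1.645 × 3.077% = 5.062%; on $600,000 that is $30,372.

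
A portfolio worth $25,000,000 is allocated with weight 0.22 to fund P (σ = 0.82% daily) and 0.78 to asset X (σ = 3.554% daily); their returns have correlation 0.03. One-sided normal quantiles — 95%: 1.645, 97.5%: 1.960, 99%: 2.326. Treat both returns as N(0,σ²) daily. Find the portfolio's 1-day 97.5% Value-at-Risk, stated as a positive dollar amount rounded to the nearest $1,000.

$1,364,000

σ_p² = 0.22²·0.82² + 0.78²·3.554² + 2·0.03·0.22·0.78·0.82·3.554 = 7.7472 (%²).
σ_p = √7.7472 = 2.783%.
VaR = 1.960 × 2.783% = 5.455%; on $25,000,000 that is $1,363,750.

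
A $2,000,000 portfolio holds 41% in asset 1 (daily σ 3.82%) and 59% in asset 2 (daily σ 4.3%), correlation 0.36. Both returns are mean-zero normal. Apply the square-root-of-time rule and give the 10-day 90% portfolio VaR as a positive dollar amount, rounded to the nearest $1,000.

$278,000

σ_p = √(0.41²·3.82² + 0.59²·4.3² + 2·0.36·0.41·0.59·3.82·4.3) = 3.428%.
σ_{10d} = 3.428% × √10 = 10.840%.
z(90%) = 1.282.
VaR = 1.282 × 10.840% = 13.897%; on $2,000,000 that is $277,940.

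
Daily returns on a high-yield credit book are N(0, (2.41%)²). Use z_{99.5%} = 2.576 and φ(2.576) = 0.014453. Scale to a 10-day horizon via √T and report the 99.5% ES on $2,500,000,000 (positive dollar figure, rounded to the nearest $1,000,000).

$551,000,000

σ_{10d} = 2.41% × √10 = 7.621%.
ES multiplier = φ(z)/(1−α) = 0.014453/0.005 = 2.891.
ES = 7.621% × 2.891 = 22.032%; on $2,500,000,000: $550,800,000.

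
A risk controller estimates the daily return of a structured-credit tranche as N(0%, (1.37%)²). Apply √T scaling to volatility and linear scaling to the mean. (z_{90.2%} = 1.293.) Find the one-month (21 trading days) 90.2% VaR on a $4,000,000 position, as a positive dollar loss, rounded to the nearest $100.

$324,700

σ_{21d} = 1.37% × √21 = 6.278%.
VaR = 1.293 × 6.278% = 8.117%.
On $4,000,000: 0.08117 × $4,000,000 = $324,680.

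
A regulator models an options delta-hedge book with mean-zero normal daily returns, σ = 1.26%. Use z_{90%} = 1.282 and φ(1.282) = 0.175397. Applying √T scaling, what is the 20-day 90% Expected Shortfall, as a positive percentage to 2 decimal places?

9.88%

σ_{20d} = 1.26% × √20 = 5.635%.
ES multiplier = φ(z)/(1−α) = 0.175397/0.1 = 1.754.
ES = 5.635% × 1.754 = 9.884%.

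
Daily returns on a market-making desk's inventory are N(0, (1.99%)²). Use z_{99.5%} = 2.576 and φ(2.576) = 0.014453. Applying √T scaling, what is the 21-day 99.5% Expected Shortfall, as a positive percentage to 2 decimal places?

26.36%

σ_{21d} = 1.99% × √21 = 9.119%.
ES multiplier = φ(z)/(1−α) = 0.014453/0.005 = 2.891.
ES = 9.119% × 2.891 = 26.363%.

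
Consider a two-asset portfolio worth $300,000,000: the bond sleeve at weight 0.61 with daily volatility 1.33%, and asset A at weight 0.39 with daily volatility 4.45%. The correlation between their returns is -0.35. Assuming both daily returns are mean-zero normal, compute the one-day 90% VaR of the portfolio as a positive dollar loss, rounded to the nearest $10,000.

$6,300,000

σ_p² = 0.61²·1.33² + 0.39²·4.45² + 2·-0.35·0.61·0.39·1.33·4.45 = 2.6846 (%²).
σ_p = √2.6846 = 1.638%.
At 90%, z = 1.282.
VaR = 1.282 × 1.638% = 2.100%; on $300,000,000 that is $6,300,000.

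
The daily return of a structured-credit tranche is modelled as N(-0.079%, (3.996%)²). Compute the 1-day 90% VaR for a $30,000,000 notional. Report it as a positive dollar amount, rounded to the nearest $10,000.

At 90% one-sided, z = 1.282.
VaR = −μ + z·σ = −(-0.079%) + 1.282 × 3.996% = 5.202%.
On $30,000,000: 0.05202 × $30,000,000 = $1,560,600.

$1,560,000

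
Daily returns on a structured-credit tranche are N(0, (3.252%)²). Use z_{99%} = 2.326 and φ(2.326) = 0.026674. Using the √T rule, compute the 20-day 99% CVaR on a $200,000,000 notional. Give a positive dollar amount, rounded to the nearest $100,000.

$77,600,000

σ_{20d} = 3.252% × √20 = 14.543%.
ES multiplier = φ(z)/(1−α) = 0.026674/0.01 = 2.667.
ES = 14.543% × 2.667 = 38.786%; on $200,000,000: $77,572,000.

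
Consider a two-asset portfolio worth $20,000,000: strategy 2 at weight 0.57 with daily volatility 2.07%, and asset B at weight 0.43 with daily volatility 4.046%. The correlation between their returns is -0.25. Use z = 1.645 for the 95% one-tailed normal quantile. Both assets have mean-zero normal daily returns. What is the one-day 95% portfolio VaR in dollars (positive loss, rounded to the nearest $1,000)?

$606,000

σ_p² = 0.57²·2.07² + 0.43²·4.046² + 2·-0.25·0.57·0.43·2.07·4.046 = 3.3926 (%²).
σ_p = √3.3926 = 1.842%.
VaR = 1.645 × 1.842% = 3.030%; on $20,000,000 that is $606,000.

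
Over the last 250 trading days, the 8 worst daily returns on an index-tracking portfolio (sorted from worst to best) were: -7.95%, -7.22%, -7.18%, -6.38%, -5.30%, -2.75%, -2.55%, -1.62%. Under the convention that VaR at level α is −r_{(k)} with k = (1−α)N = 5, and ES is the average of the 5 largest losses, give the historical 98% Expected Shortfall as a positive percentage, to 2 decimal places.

6.81%

The 5 worst returns sum to -34.03%.
ES = −(-34.03%) / 5 = 6.806% ≈ 6.81%.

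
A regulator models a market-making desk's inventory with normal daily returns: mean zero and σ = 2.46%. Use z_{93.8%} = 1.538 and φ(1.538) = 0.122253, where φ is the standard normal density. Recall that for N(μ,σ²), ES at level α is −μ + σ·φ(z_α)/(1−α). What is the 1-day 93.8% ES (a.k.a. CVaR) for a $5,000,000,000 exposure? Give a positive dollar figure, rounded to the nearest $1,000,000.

$243,000,000

Tail multiplier: φ(z)/(1−α) = 0.122253 / 0.062 = 1.972.
ES = 2.46% × 1.972 = 4.851%.
On $5,000,000,000: 0.04851 × $5,000,000,000 = $242,550,000.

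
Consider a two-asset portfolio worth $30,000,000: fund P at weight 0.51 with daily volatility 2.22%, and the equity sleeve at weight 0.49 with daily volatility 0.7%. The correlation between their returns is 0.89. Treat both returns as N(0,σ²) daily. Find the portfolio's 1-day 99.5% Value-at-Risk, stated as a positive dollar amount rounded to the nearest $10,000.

σ_p² = 0.51²·2.22² + 0.49²·0.7² + 2·0.89·0.51·0.49·2.22·0.7 = 2.0908 (%²).
σ_p = √2.0908 = 1.446%.
At 99.5%, z = 2.576.
VaR = 2.576 × 1.446% = 3.725%; on $30,000,000 that is $1,117,500.

$1,120,000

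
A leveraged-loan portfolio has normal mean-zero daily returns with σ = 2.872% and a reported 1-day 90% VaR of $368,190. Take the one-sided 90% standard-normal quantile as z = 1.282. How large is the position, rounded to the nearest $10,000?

$10,000,000

VaR as a fraction of value: z·σ = 1.282 × 2.872% = 3.6819%.
Position = $368,190 / 0.036819 = $9,999,989.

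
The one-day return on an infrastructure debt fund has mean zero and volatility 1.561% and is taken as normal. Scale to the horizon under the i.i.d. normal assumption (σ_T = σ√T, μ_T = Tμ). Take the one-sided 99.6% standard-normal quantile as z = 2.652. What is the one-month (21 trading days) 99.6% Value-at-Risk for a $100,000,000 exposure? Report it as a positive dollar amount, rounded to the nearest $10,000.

σ_{21d} = 1.561% × √21 = 7.153%.
VaR = 2.652 × 7.153% = 18.970%.
On $100,000,000: 0.18970 × $100,000,000 = $18,970,000.

$18,970,000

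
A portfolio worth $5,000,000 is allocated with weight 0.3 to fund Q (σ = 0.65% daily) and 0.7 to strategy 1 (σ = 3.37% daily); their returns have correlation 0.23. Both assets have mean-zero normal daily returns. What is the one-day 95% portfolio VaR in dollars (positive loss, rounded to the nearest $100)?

σ_p² = 0.3²·0.65² + 0.7²·3.37² + 2·0.23·0.3·0.7·0.65·3.37 = 5.8145 (%²).
σ_p = √5.8145 = 2.411%.
At 95%, z = 1.645.
VaR = 1.645 × 2.411% = 3.966%; on $5,000,000 that is $198,300.

$198,300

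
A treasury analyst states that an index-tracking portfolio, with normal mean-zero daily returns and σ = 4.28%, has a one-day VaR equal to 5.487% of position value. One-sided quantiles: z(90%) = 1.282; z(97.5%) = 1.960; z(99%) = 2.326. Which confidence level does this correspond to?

Implied z = VaR/σ = 5.487 / 4.28 = 1.282.
This matches z(90%) = 1.282.

90%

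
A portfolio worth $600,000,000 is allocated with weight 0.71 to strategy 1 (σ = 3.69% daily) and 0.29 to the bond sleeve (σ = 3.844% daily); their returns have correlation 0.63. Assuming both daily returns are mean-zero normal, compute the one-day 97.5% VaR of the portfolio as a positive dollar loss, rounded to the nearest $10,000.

$40,370,000

σ_p² = 0.71²·3.69² + 0.29²·3.844² + 2·0.63·0.71·0.29·3.69·3.844 = 11.7865 (%²).
σ_p = √11.7865 = 3.433%.
At 97.5%, z = 1.960.
VaR = 1.960 × 3.433% = 6.729%; on $600,000,000 that is $40,374,000.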